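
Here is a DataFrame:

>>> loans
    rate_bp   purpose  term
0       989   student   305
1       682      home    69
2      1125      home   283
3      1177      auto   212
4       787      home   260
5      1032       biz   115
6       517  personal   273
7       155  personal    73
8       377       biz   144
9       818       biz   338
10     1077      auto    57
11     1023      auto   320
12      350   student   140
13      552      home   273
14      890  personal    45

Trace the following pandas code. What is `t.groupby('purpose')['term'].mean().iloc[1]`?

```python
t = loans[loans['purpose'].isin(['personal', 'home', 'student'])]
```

130.333333333

filter rows where purpose in ['personal', 'home', 'student']:
    rate_bp   purpose  term
0       989   student   305
1       682      home    69
2      1125      home   283
4       787      home   260
6       517  personal   273
7       155  personal    73
12      350   student   140
13      552      home   273
14      890  personal    45
group by purpose, mean of term:
purpose
home        221.250000
personal    130.333333
student     222.500000
Name: term, dtype: float64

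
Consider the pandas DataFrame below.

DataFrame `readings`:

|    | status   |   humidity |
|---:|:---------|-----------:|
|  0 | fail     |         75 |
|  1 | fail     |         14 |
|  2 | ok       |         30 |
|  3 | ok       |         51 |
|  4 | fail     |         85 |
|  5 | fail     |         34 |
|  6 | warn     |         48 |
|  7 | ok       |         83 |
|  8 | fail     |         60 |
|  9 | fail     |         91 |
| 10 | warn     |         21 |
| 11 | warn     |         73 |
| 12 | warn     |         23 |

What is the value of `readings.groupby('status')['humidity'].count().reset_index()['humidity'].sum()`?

13

group by status, count of humidity:
status
fail    6
ok      3
warn    4
Name: humidity, dtype: int64
reset_index():
  status  humidity
0   fail         6
1     ok         3
2   warn         4
So sum() = 13.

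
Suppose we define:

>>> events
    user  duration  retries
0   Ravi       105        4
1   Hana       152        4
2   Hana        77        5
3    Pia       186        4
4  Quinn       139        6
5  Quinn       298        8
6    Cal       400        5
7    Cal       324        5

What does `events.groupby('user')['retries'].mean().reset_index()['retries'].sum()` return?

24.5

group by user, mean of retries:
user
Cal      5.0
Hana     4.5
Pia      4.0
Quinn    7.0
Ravi     4.0
Name: retries, dtype: float64
reset_index():
    user  retries
0    Cal      5.0
1   Hana      4.5
2    Pia      4.0
3  Quinn      7.0
4   Ravi      4.0
So sum() = 24.5.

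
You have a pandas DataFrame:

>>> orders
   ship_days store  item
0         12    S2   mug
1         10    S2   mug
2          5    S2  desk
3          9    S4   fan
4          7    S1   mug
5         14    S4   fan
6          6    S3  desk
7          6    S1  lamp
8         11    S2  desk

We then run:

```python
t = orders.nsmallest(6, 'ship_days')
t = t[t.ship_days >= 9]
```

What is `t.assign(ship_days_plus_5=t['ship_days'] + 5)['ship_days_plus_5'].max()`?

take 6 rows with smallest ship_days:
   ship_days store  item
2          5    S2  desk
6          6    S3  desk
7          6    S1  lamp
4          7    S1   mug
3          9    S4   fan
1         10    S2   mug
filter rows where ship_days >= 9:
   ship_days store item
3          9    S4  fan
1         10    S2  mug
add column ship_days_plus_5 = t['ship_days'] + 5:
   ship_days store item  ship_days_plus_5
3          9    S4  fan                14
1         10    S2  mug                15

15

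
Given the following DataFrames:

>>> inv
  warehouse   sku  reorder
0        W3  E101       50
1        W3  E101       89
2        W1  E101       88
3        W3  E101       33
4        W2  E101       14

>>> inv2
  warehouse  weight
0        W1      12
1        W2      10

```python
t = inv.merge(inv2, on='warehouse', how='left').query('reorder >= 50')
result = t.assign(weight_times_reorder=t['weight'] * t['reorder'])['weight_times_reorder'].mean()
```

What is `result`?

1056.0

merge on 'warehouse' (how='left') → 5 rows:
  warehouse   sku  reorder  weight
0        W3  E101       50     NaN
1        W3  E101       89     NaN
2        W1  E101       88    12.0
3        W3  E101       33     NaN
4        W2  E101       14    10.0
filter rows where reorder >= 50:
  warehouse   sku  reorder  weight
0        W3  E101       50     NaN
1        W3  E101       89     NaN
2        W1  E101       88    12.0
add column weight_times_reorder = t['weight'] * t['reorder']:
  warehouse   sku  reorder  weight  weight_times_reorder
0        W3  E101       50     NaN                   NaN
1        W3  E101       89     NaN                   NaN
2        W1  E101       88    12.0                1056.0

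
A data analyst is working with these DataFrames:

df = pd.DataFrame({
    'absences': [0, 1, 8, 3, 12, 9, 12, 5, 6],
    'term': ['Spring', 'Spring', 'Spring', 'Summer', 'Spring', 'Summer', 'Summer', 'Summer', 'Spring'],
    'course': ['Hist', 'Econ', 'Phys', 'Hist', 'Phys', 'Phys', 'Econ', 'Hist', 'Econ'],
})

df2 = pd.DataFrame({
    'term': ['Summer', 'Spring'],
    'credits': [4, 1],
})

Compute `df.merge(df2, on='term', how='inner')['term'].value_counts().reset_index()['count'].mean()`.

merge on 'term' (how='inner') → 9 rows:
   absences    term course  credits
0         0  Spring   Hist        1
1         1  Spring   Econ        1
2         8  Spring   Phys        1
3         3  Summer   Hist        4
4        12  Spring   Phys        1
5         9  Summer   Phys        4
6        12  Summer   Econ        4
7         5  Summer   Hist        4
8         6  Spring   Econ        1
value_counts of term:
term
Spring    5
Summer    4
Name: count, dtype: int64
reset_index():
     term  count
0  Spring      5
1  Summer      4

4.5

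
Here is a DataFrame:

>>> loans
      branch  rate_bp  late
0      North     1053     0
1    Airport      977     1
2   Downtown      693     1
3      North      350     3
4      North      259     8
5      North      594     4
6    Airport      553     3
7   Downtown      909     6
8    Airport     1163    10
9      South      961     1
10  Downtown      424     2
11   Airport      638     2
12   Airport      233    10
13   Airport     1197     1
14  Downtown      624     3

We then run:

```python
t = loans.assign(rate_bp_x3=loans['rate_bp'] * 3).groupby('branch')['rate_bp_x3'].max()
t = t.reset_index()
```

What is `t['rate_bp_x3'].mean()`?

add column rate_bp_x3 = loans['rate_bp'] * 3:
      branch  rate_bp  late  rate_bp_x3
0      North     1053     0        3159
1    Airport      977     1        2931
2   Downtown      693     1        2079
3      North      350     3        1050
4      North      259     8         777
5      North      594     4        1782
6    Airport      553     3        1659
7   Downtown      909     6        2727
8    Airport     1163    10        3489
9      South      961     1        2883
10  Downtown      424     2        1272
11   Airport      638     2        1914
12   Airport      233    10         699
13   Airport     1197     1        3591
14  Downtown      624     3        1872
group by branch, max of rate_bp_x3:
branch
Airport     3591
Downtown    2727
North       3159
South       2883
Name: rate_bp_x3, dtype: int64
reset_index():
     branch  rate_bp_x3
0   Airport        3591
1  Downtown        2727
2     North        3159
3     South        2883
Hence 3090.0.

3090.0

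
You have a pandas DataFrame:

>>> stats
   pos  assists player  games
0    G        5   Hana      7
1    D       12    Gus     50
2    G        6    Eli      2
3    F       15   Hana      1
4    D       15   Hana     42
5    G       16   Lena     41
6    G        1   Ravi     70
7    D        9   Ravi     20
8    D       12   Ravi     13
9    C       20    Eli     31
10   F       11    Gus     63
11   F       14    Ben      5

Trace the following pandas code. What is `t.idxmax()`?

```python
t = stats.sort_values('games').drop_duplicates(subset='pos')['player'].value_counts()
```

Eli

sort by games:
   pos  assists player  games
3    F       15   Hana      1
2    G        6    Eli      2
11   F       14    Ben      5
0    G        5   Hana      7
8    D       12   Ravi     13
7    D        9   Ravi     20
9    C       20    Eli     31
5    G       16   Lena     41
4    D       15   Hana     42
1    D       12    Gus     50
10   F       11    Gus     63
6    G        1   Ravi     70
drop duplicate pos (keep=first):
  pos  assists player  games
3   F       15   Hana      1
2   G        6    Eli      2
8   D       12   Ravi     13
9   C       20    Eli     31
value_counts of player:
player
Eli     2
Hana    1
Ravi    1
Name: count, dtype: int64
Taking the label with the largest value gives Eli.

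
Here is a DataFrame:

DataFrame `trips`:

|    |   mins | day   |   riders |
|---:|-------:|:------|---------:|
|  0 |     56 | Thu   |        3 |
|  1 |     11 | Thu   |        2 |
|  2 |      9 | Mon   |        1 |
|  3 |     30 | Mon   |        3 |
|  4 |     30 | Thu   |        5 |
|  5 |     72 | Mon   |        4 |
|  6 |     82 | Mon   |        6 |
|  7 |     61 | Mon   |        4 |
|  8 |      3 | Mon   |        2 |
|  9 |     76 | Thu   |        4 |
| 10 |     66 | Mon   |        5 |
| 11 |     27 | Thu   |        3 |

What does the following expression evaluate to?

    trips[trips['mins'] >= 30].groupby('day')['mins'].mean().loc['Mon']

filter rows where mins >= 30:
    mins  day  riders
0     56  Thu       3
3     30  Mon       3
4     30  Thu       5
5     72  Mon       4
6     82  Mon       6
7     61  Mon       4
9     76  Thu       4
10    66  Mon       5
group by day, mean of mins:
day
Mon    62.2
Thu    54.0
Name: mins, dtype: float64

62.2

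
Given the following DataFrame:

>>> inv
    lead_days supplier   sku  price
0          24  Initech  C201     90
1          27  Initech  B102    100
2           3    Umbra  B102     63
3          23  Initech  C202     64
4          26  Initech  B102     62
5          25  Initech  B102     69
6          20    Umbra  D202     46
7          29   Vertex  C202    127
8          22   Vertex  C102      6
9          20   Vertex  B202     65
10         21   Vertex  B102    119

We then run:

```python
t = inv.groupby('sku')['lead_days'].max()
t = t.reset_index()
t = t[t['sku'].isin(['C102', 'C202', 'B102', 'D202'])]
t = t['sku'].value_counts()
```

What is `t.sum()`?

group by sku, max of lead_days:
sku
B102    27
B202    20
C102    22
C201    24
C202    29
D202    20
Name: lead_days, dtype: int64
reset_index():
    sku  lead_days
0  B102         27
1  B202         20
2  C102         22
3  C201         24
4  C202         29
5  D202         20
filter rows where sku in ['C102', 'C202', 'B102', 'D202']:
    sku  lead_days
0  B102         27
2  C102         22
4  C202         29
5  D202         20
value_counts of sku:
sku
B102    1
C102    1
C202    1
D202    1
Name: count, dtype: int64

4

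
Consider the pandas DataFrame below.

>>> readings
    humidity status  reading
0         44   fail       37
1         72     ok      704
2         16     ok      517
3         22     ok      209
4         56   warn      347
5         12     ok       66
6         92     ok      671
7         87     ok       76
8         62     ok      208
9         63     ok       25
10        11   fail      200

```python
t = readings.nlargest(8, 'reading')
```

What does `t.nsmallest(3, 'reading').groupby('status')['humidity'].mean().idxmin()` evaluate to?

fail

take 8 rows with largest reading:
    humidity status  reading
1         72     ok      704
6         92     ok      671
2         16     ok      517
4         56   warn      347
3         22     ok      209
8         62     ok      208
10        11   fail      200
7         87     ok       76
take 3 rows with smallest reading:
    humidity status  reading
7         87     ok       76
10        11   fail      200
8         62     ok      208
group by status, mean of humidity:
status
fail    11.0
ok      74.5
Name: humidity, dtype: float64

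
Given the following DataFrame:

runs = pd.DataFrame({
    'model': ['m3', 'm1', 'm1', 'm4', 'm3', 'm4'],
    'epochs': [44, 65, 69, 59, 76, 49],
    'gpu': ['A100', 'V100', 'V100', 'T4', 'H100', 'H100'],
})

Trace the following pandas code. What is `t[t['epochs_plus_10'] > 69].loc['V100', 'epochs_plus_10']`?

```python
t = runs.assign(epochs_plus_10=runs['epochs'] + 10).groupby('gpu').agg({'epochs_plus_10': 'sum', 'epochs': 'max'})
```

154

add column epochs_plus_10 = runs['epochs'] + 10:
  model  epochs   gpu  epochs_plus_10
0    m3      44  A100              54
1    m1      65  V100              75
2    m1      69  V100              79
3    m4      59    T4              69
4    m3      76  H100              86
5    m4      49  H100              59
group by gpu: sum(epochs_plus_10), max(epochs):
      epochs_plus_10  epochs
gpu                         
A100              54      44
H100             145      76
T4                69      59
V100             154      69
filter rows where epochs_plus_10 > 69:
      epochs_plus_10  epochs
gpu                         
H100             145      76
V100             154      69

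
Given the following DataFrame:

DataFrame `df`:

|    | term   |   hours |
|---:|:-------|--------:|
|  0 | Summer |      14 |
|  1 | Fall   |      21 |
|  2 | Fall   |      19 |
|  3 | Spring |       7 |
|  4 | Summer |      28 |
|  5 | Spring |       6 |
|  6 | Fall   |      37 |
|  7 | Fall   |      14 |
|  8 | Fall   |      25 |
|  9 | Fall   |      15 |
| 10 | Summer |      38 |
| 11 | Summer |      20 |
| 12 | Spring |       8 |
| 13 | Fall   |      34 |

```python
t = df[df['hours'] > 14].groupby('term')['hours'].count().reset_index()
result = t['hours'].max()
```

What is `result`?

filter rows where hours > 14:
      term  hours
1     Fall     21
2     Fall     19
4   Summer     28
6     Fall     37
8     Fall     25
9     Fall     15
10  Summer     38
11  Summer     20
13    Fall     34
group by term, count of hours:
term
Fall      6
Summer    3
Name: hours, dtype: int64
reset_index():
     term  hours
0    Fall      6
1  Summer      3
The max of column 'hours' is 6.

6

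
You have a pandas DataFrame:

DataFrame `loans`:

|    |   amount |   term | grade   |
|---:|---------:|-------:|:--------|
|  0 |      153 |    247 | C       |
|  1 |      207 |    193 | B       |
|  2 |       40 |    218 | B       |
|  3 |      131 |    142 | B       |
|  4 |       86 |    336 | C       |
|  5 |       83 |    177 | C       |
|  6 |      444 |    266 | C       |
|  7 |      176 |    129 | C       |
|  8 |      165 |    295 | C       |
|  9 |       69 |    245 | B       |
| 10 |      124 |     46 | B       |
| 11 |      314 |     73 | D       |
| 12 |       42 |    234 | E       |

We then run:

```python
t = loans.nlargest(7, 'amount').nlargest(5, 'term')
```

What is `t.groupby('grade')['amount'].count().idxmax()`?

take 7 rows with largest amount:
    amount  term grade
6      444   266     C
11     314    73     D
1      207   193     B
7      176   129     C
8      165   295     C
0      153   247     C
3      131   142     B
take 5 rows with largest term:
   amount  term grade
8     165   295     C
6     444   266     C
0     153   247     C
1     207   193     B
3     131   142     B
group by grade, count of amount:
grade
B    2
C    3
Name: amount, dtype: int64

C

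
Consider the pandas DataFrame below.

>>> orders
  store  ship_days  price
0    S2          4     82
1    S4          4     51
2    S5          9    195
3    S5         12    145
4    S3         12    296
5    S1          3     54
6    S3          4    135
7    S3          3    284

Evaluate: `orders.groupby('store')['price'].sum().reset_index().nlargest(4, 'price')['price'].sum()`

1191

group by store, sum of price:
store
S1     54
S2     82
S3    715
S4     51
S5    340
Name: price, dtype: int64
reset_index():
  store  price
0    S1     54
1    S2     82
2    S3    715
3    S4     51
4    S5    340
take 4 rows with largest price:
  store  price
2    S3    715
4    S5    340
1    S2     82
0    S1     54
Reading off the sum of column 'price', we get 1191.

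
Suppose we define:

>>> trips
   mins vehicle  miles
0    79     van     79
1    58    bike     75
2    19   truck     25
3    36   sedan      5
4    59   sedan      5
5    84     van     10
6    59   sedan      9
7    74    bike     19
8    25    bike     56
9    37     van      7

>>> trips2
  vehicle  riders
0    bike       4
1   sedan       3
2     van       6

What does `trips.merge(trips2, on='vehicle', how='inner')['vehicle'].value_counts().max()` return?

3

merge on 'vehicle' (how='inner') → 9 rows:
   mins vehicle  miles  riders
0    79     van     79       6
1    58    bike     75       4
2    36   sedan      5       3
3    59   sedan      5       3
4    84     van     10       6
5    59   sedan      9       3
6    74    bike     19       4
7    25    bike     56       4
8    37     van      7       6
value_counts of vehicle:
vehicle
van      3
bike     3
sedan    3
Name: count, dtype: int64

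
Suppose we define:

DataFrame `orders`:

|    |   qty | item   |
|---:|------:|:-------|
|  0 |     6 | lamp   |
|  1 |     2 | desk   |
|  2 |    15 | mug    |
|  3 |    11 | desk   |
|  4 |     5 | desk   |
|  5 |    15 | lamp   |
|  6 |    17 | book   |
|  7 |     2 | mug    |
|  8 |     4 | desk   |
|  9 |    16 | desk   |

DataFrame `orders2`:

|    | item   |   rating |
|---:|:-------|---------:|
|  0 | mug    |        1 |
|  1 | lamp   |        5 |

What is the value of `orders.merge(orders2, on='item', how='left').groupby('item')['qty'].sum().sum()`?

merge on 'item' (how='left') → 10 rows:
   qty  item  rating
0    6  lamp     5.0
1    2  desk     NaN
2   15   mug     1.0
3   11  desk     NaN
4    5  desk     NaN
5   15  lamp     5.0
6   17  book     NaN
7    2   mug     1.0
8    4  desk     NaN
9   16  desk     NaN
group by item, sum of qty:
item
book    17
desk    38
lamp    21
mug     17
Name: qty, dtype: int64
So sum() = 93.

93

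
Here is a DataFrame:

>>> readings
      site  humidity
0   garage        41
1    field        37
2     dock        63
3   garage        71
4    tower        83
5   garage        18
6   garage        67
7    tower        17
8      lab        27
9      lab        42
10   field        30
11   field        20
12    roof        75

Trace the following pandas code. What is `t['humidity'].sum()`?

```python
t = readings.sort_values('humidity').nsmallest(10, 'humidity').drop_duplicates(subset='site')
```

sort by humidity:
      site  humidity
7    tower        17
5   garage        18
11   field        20
8      lab        27
10   field        30
1    field        37
0   garage        41
9      lab        42
2     dock        63
6   garage        67
3   garage        71
12    roof        75
4    tower        83
take 10 rows with smallest humidity:
      site  humidity
7    tower        17
5   garage        18
11   field        20
8      lab        27
10   field        30
1    field        37
0   garage        41
9      lab        42
2     dock        63
6   garage        67
drop duplicate site (keep=first):
      site  humidity
7    tower        17
5   garage        18
11   field        20
8      lab        27
2     dock        63
Finally, sum of column 'humidity' = 145.

145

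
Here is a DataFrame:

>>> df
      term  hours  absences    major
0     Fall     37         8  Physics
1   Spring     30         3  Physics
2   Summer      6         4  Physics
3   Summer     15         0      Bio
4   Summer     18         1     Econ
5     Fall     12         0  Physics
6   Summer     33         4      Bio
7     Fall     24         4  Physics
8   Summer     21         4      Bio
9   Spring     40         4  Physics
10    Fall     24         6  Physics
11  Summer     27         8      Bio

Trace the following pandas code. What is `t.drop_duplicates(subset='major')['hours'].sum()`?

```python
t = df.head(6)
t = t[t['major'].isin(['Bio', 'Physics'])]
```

take first 6 rows:
     term  hours  absences    major
0    Fall     37         8  Physics
1  Spring     30         3  Physics
2  Summer      6         4  Physics
3  Summer     15         0      Bio
4  Summer     18         1     Econ
5    Fall     12         0  Physics
filter rows where major in ['Bio', 'Physics']:
     term  hours  absences    major
0    Fall     37         8  Physics
1  Spring     30         3  Physics
2  Summer      6         4  Physics
3  Summer     15         0      Bio
5    Fall     12         0  Physics
drop duplicate major (keep=first):
     term  hours  absences    major
0    Fall     37         8  Physics
3  Summer     15         0      Bio
So sum() = 52.

52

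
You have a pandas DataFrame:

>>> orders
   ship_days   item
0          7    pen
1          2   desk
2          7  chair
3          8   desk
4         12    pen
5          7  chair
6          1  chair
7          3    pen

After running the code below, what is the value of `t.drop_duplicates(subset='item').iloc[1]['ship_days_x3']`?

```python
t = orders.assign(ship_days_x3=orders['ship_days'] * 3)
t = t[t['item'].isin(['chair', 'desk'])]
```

21

add column ship_days_x3 = orders['ship_days'] * 3:
   ship_days   item  ship_days_x3
0          7    pen            21
1          2   desk             6
2          7  chair            21
3          8   desk            24
4         12    pen            36
5          7  chair            21
6          1  chair             3
7          3    pen             9
filter rows where item in ['chair', 'desk']:
   ship_days   item  ship_days_x3
1          2   desk             6
2          7  chair            21
3          8   desk            24
5          7  chair            21
6          1  chair             3
drop duplicate item (keep=first):
   ship_days   item  ship_days_x3
1          2   desk             6
2          7  chair            21
Reading off the value at position 1, column 'ship_days_x3', we get 21.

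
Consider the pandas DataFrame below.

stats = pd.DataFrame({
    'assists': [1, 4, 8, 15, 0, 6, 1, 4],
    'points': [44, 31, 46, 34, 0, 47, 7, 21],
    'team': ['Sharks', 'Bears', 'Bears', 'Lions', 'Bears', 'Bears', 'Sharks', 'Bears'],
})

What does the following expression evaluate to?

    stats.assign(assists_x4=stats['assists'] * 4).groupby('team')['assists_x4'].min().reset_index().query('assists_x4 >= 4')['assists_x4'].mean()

32.0

add column assists_x4 = stats['assists'] * 4:
   assists  points    team  assists_x4
0        1      44  Sharks           4
1        4      31   Bears          16
2        8      46   Bears          32
3       15      34   Lions          60
4        0       0   Bears           0
5        6      47   Bears          24
6        1       7  Sharks           4
7        4      21   Bears          16
group by team, min of assists_x4:
team
Bears      0
Lions     60
Sharks     4
Name: assists_x4, dtype: int64
reset_index():
     team  assists_x4
0   Bears           0
1   Lions          60
2  Sharks           4
filter rows where assists_x4 >= 4:
     team  assists_x4
1   Lions          60
2  Sharks           4
So mean() = 32.0.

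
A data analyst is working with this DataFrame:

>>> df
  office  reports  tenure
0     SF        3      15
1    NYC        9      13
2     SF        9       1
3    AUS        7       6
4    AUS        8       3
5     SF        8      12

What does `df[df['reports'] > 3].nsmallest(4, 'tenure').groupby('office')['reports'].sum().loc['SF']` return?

filter rows where reports > 3:
  office  reports  tenure
1    NYC        9      13
2     SF        9       1
3    AUS        7       6
4    AUS        8       3
5     SF        8      12
take 4 rows with smallest tenure:
  office  reports  tenure
2     SF        9       1
4    AUS        8       3
3    AUS        7       6
5     SF        8      12
group by office, sum of reports:
office
AUS    15
SF     17
Name: reports, dtype: int64
Finally, value at index 'SF' = 17.

17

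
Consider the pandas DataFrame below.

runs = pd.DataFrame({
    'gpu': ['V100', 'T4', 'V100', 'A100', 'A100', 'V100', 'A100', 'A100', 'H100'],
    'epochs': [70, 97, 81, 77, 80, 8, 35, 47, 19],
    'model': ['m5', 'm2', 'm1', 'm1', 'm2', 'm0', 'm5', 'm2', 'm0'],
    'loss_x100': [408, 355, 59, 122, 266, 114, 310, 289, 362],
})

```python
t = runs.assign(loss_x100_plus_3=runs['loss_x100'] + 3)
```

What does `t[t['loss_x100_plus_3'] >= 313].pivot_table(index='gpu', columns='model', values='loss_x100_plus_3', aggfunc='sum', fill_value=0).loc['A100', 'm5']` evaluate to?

313

add column loss_x100_plus_3 = runs['loss_x100'] + 3:
    gpu  epochs model  loss_x100  loss_x100_plus_3
0  V100      70    m5        408               411
1    T4      97    m2        355               358
2  V100      81    m1         59                62
3  A100      77    m1        122               125
4  A100      80    m2        266               269
5  V100       8    m0        114               117
6  A100      35    m5        310               313
7  A100      47    m2        289               292
8  H100      19    m0        362               365
filter rows where loss_x100_plus_3 >= 313:
    gpu  epochs model  loss_x100  loss_x100_plus_3
0  V100      70    m5        408               411
1    T4      97    m2        355               358
6  A100      35    m5        310               313
8  H100      19    m0        362               365
pivot: rows=gpu, cols=model, sum(loss_x100_plus_3):
model   m0   m2   m5
gpu                 
A100     0    0  313
H100   365    0    0
T4       0  358    0
V100     0    0  411
value at row 'A100', column 'm5' → 313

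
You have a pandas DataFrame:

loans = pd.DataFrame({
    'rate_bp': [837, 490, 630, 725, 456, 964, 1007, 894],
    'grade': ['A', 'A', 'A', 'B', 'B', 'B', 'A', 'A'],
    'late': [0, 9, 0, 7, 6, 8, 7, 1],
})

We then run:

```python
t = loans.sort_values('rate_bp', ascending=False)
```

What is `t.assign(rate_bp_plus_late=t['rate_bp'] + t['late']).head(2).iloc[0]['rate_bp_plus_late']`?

1014

sort by rate_bp descending:
   rate_bp grade  late
6     1007     A     7
5      964     B     8
7      894     A     1
0      837     A     0
3      725     B     7
2      630     A     0
1      490     A     9
4      456     B     6
add column rate_bp_plus_late = t['rate_bp'] + t['late']:
   rate_bp grade  late  rate_bp_plus_late
6     1007     A     7               1014
5      964     B     8                972
7      894     A     1                895
0      837     A     0                837
3      725     B     7                732
2      630     A     0                630
1      490     A     9                499
4      456     B     6                462
take first 2 rows:
   rate_bp grade  late  rate_bp_plus_late
6     1007     A     7               1014
5      964     B     8                972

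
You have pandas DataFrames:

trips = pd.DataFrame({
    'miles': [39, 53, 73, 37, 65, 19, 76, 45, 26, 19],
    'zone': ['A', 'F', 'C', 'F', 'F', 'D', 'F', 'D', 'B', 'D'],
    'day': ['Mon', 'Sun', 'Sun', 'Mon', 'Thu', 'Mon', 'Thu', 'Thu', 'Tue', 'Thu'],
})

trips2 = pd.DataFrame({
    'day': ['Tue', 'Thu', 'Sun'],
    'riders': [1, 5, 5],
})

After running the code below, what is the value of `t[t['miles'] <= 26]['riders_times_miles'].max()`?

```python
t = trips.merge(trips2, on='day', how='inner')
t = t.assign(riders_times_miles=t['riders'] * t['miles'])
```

95

merge on 'day' (how='inner') → 7 rows:
   miles zone  day  riders
0     53    F  Sun       5
1     73    C  Sun       5
2     65    F  Thu       5
3     76    F  Thu       5
4     45    D  Thu       5
5     26    B  Tue       1
6     19    D  Thu       5
add column riders_times_miles = t['riders'] * t['miles']:
   miles zone  day  riders  riders_times_miles
0     53    F  Sun       5                 265
1     73    C  Sun       5                 365
2     65    F  Thu       5                 325
3     76    F  Thu       5                 380
4     45    D  Thu       5                 225
5     26    B  Tue       1                  26
6     19    D  Thu       5                  95
filter rows where miles <= 26:
   miles zone  day  riders  riders_times_miles
5     26    B  Tue       1                  26
6     19    D  Thu       5                  95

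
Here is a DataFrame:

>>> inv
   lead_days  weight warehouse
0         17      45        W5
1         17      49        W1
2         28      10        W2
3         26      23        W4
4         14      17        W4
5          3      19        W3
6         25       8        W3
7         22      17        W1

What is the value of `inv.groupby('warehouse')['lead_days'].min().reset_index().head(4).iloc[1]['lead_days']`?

group by warehouse, min of lead_days:
warehouse
W1    17
W2    28
W3     3
W4    14
W5    17
Name: lead_days, dtype: int64
reset_index():
  warehouse  lead_days
0        W1         17
1        W2         28
2        W3          3
3        W4         14
4        W5         17
take first 4 rows:
  warehouse  lead_days
0        W1         17
1        W2         28
2        W3          3
3        W4         14

28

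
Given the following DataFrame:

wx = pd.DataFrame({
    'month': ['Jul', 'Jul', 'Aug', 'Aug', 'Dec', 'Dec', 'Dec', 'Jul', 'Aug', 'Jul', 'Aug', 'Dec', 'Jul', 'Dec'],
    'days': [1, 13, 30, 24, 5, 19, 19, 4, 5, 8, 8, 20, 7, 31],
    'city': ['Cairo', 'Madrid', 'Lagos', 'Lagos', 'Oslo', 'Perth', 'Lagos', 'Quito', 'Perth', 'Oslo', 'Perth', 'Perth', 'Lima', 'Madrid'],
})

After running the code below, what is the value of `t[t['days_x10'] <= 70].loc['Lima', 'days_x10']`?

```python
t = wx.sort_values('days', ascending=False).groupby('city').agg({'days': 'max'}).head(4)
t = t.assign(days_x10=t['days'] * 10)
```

sort by days descending:
   month  days    city
13   Dec    31  Madrid
2    Aug    30   Lagos
3    Aug    24   Lagos
11   Dec    20   Perth
5    Dec    19   Perth
6    Dec    19   Lagos
1    Jul    13  Madrid
9    Jul     8    Oslo
10   Aug     8   Perth
12   Jul     7    Lima
4    Dec     5    Oslo
8    Aug     5   Perth
7    Jul     4   Quito
0    Jul     1   Cairo
group by city, max of days:
        days
city        
Cairo      1
Lagos     30
Lima       7
Madrid    31
Oslo       8
Perth     20
Quito      4
take first 4 rows:
        days
city        
Cairo      1
Lagos     30
Lima       7
Madrid    31
add column days_x10 = t['days'] * 10:
        days  days_x10
city                  
Cairo      1        10
Lagos     30       300
Lima       7        70
Madrid    31       310
filter rows where days_x10 <= 70:
       days  days_x10
city                 
Cairo     1        10
Lima      7        70

70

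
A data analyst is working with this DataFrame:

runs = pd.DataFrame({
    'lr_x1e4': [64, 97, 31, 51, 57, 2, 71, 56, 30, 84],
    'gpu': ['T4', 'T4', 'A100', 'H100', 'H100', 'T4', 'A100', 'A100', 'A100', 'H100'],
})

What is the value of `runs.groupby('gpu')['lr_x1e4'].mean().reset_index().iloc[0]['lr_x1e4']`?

47.0

group by gpu, mean of lr_x1e4:
gpu
A100    47.000000
H100    64.000000
T4      54.333333
Name: lr_x1e4, dtype: float64
reset_index():
    gpu    lr_x1e4
0  A100  47.000000
1  H100  64.000000
2    T4  54.333333
The value at position 0, column 'lr_x1e4' is 47.0.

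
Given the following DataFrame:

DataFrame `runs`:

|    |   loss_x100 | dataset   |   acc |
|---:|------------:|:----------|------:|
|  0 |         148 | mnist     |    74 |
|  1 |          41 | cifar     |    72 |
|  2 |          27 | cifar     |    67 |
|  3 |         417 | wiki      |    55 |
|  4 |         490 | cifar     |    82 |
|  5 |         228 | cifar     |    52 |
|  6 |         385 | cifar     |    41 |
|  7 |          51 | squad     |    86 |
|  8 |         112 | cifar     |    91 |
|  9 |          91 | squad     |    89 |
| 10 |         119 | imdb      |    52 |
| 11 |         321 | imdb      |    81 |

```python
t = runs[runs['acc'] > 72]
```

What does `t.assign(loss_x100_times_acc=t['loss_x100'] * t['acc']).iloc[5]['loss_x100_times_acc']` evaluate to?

26001

filter rows where acc > 72:
    loss_x100 dataset  acc
0         148   mnist   74
4         490   cifar   82
7          51   squad   86
8         112   cifar   91
9          91   squad   89
11        321    imdb   81
add column loss_x100_times_acc = t['loss_x100'] * t['acc']:
    loss_x100 dataset  acc  loss_x100_times_acc
0         148   mnist   74                10952
4         490   cifar   82                40180
7          51   squad   86                 4386
8         112   cifar   91                10192
9          91   squad   89                 8099
11        321    imdb   81                26001
Reading off the value at position 5, column 'loss_x100_times_acc', we get 26001.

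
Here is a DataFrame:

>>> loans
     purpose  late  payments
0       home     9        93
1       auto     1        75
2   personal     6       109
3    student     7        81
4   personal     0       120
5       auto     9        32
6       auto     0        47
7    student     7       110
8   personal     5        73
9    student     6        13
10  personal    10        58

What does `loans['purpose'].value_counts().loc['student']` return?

3

value_counts of purpose:
purpose
personal    4
auto        3
student     3
home        1
Name: count, dtype: int64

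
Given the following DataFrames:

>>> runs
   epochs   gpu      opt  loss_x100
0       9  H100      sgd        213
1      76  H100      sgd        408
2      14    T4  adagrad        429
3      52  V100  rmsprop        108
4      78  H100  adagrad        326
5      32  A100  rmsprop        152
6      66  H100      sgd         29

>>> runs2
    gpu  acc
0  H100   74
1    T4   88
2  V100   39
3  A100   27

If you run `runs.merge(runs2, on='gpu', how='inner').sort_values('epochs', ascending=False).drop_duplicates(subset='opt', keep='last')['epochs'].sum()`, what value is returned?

merge on 'gpu' (how='inner') → 7 rows:
   epochs   gpu      opt  loss_x100  acc
0       9  H100      sgd        213   74
1      76  H100      sgd        408   74
2      14    T4  adagrad        429   88
3      52  V100  rmsprop        108   39
4      78  H100  adagrad        326   74
5      32  A100  rmsprop        152   27
6      66  H100      sgd         29   74
sort by epochs descending:
   epochs   gpu      opt  loss_x100  acc
4      78  H100  adagrad        326   74
1      76  H100      sgd        408   74
6      66  H100      sgd         29   74
3      52  V100  rmsprop        108   39
5      32  A100  rmsprop        152   27
2      14    T4  adagrad        429   88
0       9  H100      sgd        213   74
drop duplicate opt (keep=last):
   epochs   gpu      opt  loss_x100  acc
5      32  A100  rmsprop        152   27
2      14    T4  adagrad        429   88
0       9  H100      sgd        213   74
Hence 55.

55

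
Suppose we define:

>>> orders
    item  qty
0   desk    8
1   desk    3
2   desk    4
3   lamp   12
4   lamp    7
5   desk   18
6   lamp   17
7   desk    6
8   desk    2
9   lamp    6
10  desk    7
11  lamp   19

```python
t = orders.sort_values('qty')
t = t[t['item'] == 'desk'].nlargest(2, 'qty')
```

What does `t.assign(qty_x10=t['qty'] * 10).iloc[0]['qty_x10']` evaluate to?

180

sort by qty:
    item  qty
8   desk    2
1   desk    3
2   desk    4
7   desk    6
9   lamp    6
4   lamp    7
10  desk    7
0   desk    8
3   lamp   12
6   lamp   17
5   desk   18
11  lamp   19
filter rows where item == 'desk':
    item  qty
8   desk    2
1   desk    3
2   desk    4
7   desk    6
10  desk    7
0   desk    8
5   desk   18
take 2 rows with largest qty:
   item  qty
5  desk   18
0  desk    8
add column qty_x10 = t['qty'] * 10:
   item  qty  qty_x10
5  desk   18      180
0  desk    8       80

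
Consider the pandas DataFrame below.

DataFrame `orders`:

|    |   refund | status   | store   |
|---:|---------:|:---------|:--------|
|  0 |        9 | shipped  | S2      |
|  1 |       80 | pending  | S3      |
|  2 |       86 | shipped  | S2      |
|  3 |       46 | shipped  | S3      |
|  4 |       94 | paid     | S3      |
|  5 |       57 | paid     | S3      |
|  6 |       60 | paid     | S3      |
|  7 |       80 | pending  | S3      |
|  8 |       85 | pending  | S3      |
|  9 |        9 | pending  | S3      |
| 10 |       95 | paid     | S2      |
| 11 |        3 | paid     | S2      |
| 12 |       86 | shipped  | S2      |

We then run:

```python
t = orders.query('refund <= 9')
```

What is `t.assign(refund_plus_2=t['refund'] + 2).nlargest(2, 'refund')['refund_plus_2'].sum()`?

22

filter rows where refund <= 9:
    refund   status store
0        9  shipped    S2
9        9  pending    S3
11       3     paid    S2
add column refund_plus_2 = t['refund'] + 2:
    refund   status store  refund_plus_2
0        9  shipped    S2             11
9        9  pending    S3             11
11       3     paid    S2              5
take 2 rows with largest refund:
   refund   status store  refund_plus_2
0       9  shipped    S2             11
9       9  pending    S3             11
Reading off the sum of column 'refund_plus_2', we get 22.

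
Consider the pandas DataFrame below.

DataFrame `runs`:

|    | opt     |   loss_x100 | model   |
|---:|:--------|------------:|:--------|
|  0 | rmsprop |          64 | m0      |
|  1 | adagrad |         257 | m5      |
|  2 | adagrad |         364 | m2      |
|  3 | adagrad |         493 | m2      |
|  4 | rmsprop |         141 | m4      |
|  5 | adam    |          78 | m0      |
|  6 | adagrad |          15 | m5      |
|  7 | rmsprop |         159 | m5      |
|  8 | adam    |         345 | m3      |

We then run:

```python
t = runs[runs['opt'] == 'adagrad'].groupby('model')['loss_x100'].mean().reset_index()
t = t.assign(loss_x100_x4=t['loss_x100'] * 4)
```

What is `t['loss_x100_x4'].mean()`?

filter rows where opt == 'adagrad':
       opt  loss_x100 model
1  adagrad        257    m5
2  adagrad        364    m2
3  adagrad        493    m2
6  adagrad         15    m5
group by model, mean of loss_x100:
model
m2    428.5
m5    136.0
Name: loss_x100, dtype: float64
reset_index():
  model  loss_x100
0    m2      428.5
1    m5      136.0
add column loss_x100_x4 = t['loss_x100'] * 4:
  model  loss_x100  loss_x100_x4
0    m2      428.5        1714.0
1    m5      136.0         544.0
Reading off the mean of column 'loss_x100_x4', we get 1129.0.

1129.0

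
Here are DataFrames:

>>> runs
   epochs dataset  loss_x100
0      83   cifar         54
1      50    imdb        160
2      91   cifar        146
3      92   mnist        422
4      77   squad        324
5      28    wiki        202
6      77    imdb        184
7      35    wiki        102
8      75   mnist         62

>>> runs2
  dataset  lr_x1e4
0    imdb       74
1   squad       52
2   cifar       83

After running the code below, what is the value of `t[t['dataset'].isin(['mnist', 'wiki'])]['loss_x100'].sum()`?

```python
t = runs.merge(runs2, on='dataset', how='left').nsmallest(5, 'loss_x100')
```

164

merge on 'dataset' (how='left') → 9 rows:
   epochs dataset  loss_x100  lr_x1e4
0      83   cifar         54     83.0
1      50    imdb        160     74.0
2      91   cifar        146     83.0
3      92   mnist        422      NaN
4      77   squad        324     52.0
5      28    wiki        202      NaN
6      77    imdb        184     74.0
7      35    wiki        102      NaN
8      75   mnist         62      NaN
take 5 rows with smallest loss_x100:
   epochs dataset  loss_x100  lr_x1e4
0      83   cifar         54     83.0
8      75   mnist         62      NaN
7      35    wiki        102      NaN
2      91   cifar        146     83.0
1      50    imdb        160     74.0
filter rows where dataset in ['mnist', 'wiki']:
   epochs dataset  loss_x100  lr_x1e4
8      75   mnist         62      NaN
7      35    wiki        102      NaN
So sum() = 164.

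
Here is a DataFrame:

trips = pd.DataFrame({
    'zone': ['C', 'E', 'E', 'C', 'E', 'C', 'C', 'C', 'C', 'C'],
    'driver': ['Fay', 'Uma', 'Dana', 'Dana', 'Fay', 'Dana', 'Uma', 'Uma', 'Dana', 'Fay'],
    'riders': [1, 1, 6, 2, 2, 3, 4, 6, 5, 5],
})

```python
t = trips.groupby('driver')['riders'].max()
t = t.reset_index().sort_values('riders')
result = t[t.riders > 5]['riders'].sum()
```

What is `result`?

group by driver, max of riders:
driver
Dana    6
Fay     5
Uma     6
Name: riders, dtype: int64
reset_index():
  driver  riders
0   Dana       6
1    Fay       5
2    Uma       6
sort by riders:
  driver  riders
1    Fay       5
0   Dana       6
2    Uma       6
filter rows where riders > 5:
  driver  riders
0   Dana       6
2    Uma       6
Finally, sum of column 'riders' = 12.

12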